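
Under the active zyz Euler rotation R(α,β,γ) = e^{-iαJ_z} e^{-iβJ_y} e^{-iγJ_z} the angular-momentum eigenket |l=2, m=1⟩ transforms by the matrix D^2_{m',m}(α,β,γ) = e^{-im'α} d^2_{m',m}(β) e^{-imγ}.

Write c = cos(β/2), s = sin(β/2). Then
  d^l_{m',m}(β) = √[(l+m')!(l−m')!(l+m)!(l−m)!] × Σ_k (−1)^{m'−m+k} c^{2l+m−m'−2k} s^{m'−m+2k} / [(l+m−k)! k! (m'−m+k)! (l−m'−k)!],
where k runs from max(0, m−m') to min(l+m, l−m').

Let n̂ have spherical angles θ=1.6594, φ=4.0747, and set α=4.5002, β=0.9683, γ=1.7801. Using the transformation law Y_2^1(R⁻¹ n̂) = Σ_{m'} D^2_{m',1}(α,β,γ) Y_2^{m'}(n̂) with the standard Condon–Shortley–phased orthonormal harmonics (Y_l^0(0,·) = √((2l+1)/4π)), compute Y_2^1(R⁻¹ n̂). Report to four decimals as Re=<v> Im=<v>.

Need the full column D^2_{m',1} for m'=−2..2 at α=4.5002, β=0.9683, γ=1.7801.
cos(β/2)=0.885071, sin(β/2)=0.465456
d^2_{-2,1}: single k=3 term ⇒ +0.178503;  D = +0.105694+0.143847i
d^2_{-1,1}: k∈[2..3] ⇒ +0.509137 -0.046937 = +0.462200;  D = -0.421748+0.189097i
d^2_{0,1}: k∈[1..2] ⇒ +0.790476 -0.218620 = +0.571856;  D = -0.118820-0.559376i
d^2_{1,1}: k∈[0..1] ⇒ +0.613638 -0.509137 = +0.104501;  D = +0.104500+0.000302i
d^2_{2,1}: single k=0 term ⇒ -0.645421;  D = +0.137746-0.630551i
Y_2^{m'}(θ=1.6594,φ=4.0747) and Σ D·Y over m':
  (+0.1057+0.1438i)·(-0.1116-0.3666i)  (-0.4217+0.1891i)·(+0.0405-0.0547i)  (-0.1188-0.5594i)·(-0.3080+0.0000i)  (+0.1045+0.0003i)·(-0.0405-0.0547i)  (+0.1377-0.6306i)·(-0.1116+0.3666i)
Y_2^1(R⁻¹ n̂) = +0.282391+0.263346i

Re=0.2824 Im=0.2633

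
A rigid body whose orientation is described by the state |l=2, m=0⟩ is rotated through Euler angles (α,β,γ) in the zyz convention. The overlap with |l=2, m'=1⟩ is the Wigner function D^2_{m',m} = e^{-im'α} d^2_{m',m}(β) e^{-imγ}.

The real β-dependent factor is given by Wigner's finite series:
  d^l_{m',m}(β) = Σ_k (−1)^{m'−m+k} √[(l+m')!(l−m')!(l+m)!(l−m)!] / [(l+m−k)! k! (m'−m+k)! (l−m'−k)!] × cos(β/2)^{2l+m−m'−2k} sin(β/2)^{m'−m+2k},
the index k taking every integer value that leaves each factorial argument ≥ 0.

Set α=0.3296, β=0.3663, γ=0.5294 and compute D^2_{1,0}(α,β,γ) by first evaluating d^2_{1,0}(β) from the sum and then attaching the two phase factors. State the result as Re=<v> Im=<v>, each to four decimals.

First d^2_{1,0}(β=0.3663), then the phase factors e^{-i(1)α} and e^{-i(0)γ}:
c=cos(0.3663/2)=0.983275, s=sin(0.3663/2)=0.182128; N=√[6·1·2·2]=4.898979
k∈{0,1} keeps every argument non-negative
  k=0: (−1)^1·4.8990/(2)·0.9833^3·0.1821^1 = -0.424108
  k=1: (−1)^2·4.8990/(2)·0.9833^1·0.1821^3 = +0.014551
d^2_{1,0}(0.3663) = -0.424108 +0.014551 = -0.409558
D = (+0.946172-0.323665i)·(-0.409558)·(+1.000000+0.000000i) = -0.387512+0.132559i

Re=-0.3875 Im=0.1326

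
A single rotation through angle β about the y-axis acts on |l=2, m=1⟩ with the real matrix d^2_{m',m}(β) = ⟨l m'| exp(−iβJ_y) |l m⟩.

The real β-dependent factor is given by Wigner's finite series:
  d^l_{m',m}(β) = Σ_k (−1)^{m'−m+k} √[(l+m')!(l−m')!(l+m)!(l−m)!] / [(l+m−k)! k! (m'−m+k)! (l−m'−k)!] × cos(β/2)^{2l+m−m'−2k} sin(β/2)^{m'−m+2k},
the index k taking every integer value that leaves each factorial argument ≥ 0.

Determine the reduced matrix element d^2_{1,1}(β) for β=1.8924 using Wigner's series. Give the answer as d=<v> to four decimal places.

d=-0.5581

d^2_{1,1}(β=1.8924) via Wigner's sum:
Half-angle: c=0.584770, s=0.811199. N=√(6·1·6·1)=6.000000
k: max(0,(1)−(1))=0 … min(2+(1),2−(1))=1
  k=0: (−1)^0·6.0000/(6)·0.5848^4·0.8112^0 = +0.116934
  k=1: (−1)^1·6.0000/(2)·0.5848^2·0.8112^2 = -0.675066
d^2_{1,1}(1.8924) = +0.116934 -0.675066 = -0.558132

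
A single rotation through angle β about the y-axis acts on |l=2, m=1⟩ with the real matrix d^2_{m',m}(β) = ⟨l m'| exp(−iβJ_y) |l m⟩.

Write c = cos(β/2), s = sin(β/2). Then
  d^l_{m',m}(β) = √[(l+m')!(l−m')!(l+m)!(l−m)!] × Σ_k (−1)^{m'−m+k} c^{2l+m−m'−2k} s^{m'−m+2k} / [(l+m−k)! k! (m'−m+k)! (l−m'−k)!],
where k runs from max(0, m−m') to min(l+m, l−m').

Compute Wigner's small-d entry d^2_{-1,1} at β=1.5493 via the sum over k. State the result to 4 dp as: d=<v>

d=0.5103

d^2_{-1,1}(β=1.5493) via Wigner's sum:
With c≡cos(β/2)=0.714666 and s≡sin(β/2)=0.699466, N=[1·6·6·1]^{1/2}=6.000000
k: max(0,(1)−(-1))=2 … min(2+(1),2−(-1))=3
  k=2: (−1)^0·6.0000/(2)·0.7147^2·0.6995^2 = +0.749653
  k=3: (−1)^1·6.0000/(6)·0.7147^0·0.6995^4 = -0.239368
d^2_{-1,1}(1.5493) = +0.749653 -0.239368 = +0.510285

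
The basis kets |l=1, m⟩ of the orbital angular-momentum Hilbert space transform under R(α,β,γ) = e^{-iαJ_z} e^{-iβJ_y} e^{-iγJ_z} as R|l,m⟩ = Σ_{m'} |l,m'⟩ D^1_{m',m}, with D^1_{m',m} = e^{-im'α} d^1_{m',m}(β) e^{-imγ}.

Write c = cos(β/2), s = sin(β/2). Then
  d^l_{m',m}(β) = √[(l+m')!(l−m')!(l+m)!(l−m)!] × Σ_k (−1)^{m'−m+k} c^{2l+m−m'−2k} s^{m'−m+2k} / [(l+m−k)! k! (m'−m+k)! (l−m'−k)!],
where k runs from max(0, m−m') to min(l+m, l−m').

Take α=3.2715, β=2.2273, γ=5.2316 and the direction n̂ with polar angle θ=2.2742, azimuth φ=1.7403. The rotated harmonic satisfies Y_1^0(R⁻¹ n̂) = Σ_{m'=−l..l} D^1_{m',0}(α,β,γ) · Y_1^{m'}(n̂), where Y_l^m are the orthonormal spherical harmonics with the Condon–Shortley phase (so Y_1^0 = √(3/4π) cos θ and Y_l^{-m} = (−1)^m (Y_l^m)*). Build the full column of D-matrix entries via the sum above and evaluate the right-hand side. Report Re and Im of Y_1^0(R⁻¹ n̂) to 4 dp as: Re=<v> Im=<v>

Need the full column D^1_{m',0} for m'=−1..1 at α=3.2715, β=2.2273, γ=5.2316.
cos(β/2)=0.441389, sin(β/2)=0.897316
d^1_{-1,0}: single k=1 term ⇒ +0.560121;  D = -0.555402-0.072559i
d^1_{0,0}: k∈[0..1] ⇒ +0.194824 -0.805176 = -0.610351;  D = -0.610351+0.000000i
d^1_{1,0}: single k=0 term ⇒ -0.560121;  D = +0.555402-0.072559i
Y_1^{m'}(θ=2.2742,φ=1.7403) and Σ D·Y over m':
  (-0.5554-0.0726i)·(-0.0444-0.2597i)  (-0.6104+0.0000i)·(-0.3160+0.0000i)  (+0.5554-0.0726i)·(+0.0444-0.2597i)
Y_1^0(R⁻¹ n̂) = +0.204578+0.000000i

Re=0.2046 Im=0.0000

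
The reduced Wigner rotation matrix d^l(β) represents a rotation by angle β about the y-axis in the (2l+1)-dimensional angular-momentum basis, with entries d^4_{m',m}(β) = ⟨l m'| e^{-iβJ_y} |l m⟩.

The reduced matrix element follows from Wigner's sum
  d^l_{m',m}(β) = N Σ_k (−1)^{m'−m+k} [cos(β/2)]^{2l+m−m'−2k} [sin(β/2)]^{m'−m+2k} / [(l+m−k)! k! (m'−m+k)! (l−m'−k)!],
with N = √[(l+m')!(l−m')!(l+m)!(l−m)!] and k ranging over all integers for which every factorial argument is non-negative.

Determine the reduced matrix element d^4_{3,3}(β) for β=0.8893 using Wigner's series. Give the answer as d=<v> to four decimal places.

d=-0.2599

d^4_{3,3}(β=0.8893) via Wigner's sum:
With c≡cos(β/2)=0.902761 and s≡sin(β/2)=0.430142, N=[5040·1·5040·1]^{1/2}=5040.000000
Admissible k: 0..1 (factorial args all ≥0)
  k=0: (−1)^0·5040.0000/(5040)·0.9028^8·0.4301^0 = +0.441147
  k=1: (−1)^1·5040.0000/(720)·0.9028^6·0.4301^2 = -0.701066
d^4_{3,3}(0.8893) = +0.441147 -0.701066 = -0.259919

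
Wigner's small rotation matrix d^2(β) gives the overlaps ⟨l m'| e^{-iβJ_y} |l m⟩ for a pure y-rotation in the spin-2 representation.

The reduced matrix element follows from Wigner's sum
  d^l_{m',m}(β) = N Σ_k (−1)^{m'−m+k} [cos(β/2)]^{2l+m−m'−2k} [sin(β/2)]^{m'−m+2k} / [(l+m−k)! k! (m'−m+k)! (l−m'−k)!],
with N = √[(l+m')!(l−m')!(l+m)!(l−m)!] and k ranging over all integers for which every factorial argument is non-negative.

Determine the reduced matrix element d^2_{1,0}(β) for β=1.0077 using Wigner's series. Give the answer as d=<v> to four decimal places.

d=-0.5528

d^2_{1,0}(β=1.0077) via Wigner's sum:
c=cos(1.0077/2)=0.875730, s=sin(1.0077/2)=0.482801; N=√[6·1·2·2]=4.898979
Admissible k: 0..1 (factorial args all ≥0)
  k=0: (−1)^1·4.8990/(2)·0.8757^3·0.4828^1 = -0.794245
  k=1: (−1)^2·4.8990/(2)·0.8757^1·0.4828^3 = +0.241407
d^2_{1,0}(1.0077) = -0.794245 +0.241407 = -0.552838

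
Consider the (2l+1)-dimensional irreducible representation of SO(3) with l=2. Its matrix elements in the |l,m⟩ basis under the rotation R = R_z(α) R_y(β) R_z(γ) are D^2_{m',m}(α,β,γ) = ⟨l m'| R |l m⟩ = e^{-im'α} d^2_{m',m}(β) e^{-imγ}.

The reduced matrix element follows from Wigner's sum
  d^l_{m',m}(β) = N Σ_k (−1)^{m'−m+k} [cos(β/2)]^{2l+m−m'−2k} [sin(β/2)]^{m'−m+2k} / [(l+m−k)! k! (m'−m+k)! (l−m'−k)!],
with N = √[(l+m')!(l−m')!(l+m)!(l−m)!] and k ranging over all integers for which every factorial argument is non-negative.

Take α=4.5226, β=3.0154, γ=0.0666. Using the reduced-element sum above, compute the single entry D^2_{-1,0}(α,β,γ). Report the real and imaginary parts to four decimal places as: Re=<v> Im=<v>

First d^2_{-1,0}(β=3.0154), then the phase factors e^{-i(-1)α} and e^{-i(0)γ}:
With c≡cos(β/2)=0.063054 and s≡sin(β/2)=0.998010, N=[1·6·2·2]^{1/2}=4.898979
The bounds max(0,m−m')=1 and min(l+m,l−m')=2 give 2 terms
  k=1: (−1)^0·4.8990/(2)·0.0631^3·0.9980^1 = +0.000613
  k=2: (−1)^1·4.8990/(2)·0.0631^1·0.9980^3 = -0.153531
d^2_{-1,0}(3.0154) = +0.000613 -0.153531 = -0.152918
Attach z-rotation phases: D = e^{-i(-1)(4.5226)}·(-0.152918)·e^{-i(0)(0.0666)} = +0.028848+0.150172i

Re=0.0288 Im=0.1502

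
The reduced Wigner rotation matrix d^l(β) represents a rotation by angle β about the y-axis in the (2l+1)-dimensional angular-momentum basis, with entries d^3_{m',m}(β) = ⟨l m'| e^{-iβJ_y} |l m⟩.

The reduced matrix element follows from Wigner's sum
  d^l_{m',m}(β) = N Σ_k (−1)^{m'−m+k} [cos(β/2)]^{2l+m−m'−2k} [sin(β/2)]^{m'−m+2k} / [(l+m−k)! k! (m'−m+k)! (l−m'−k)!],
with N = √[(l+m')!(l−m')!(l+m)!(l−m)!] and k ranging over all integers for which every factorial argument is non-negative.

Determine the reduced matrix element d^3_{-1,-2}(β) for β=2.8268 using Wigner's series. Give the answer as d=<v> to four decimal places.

d^3_{-1,-2}(β=2.8268) via Wigner's sum:
With c≡cos(β/2)=0.156747 and s≡sin(β/2)=0.987639, N=[2·24·1·120]^{1/2}=75.894664
k: max(0,(-2)−(-1))=0 … min(3+(-2),3−(-1))=1
  k=0: (−1)^1·75.8947/(24)·0.1567^5·0.9876^1 = -0.000296
  k=1: (−1)^2·75.8947/(12)·0.1567^3·0.9876^3 = +0.023465
d^3_{-1,-2}(2.8268) = -0.000296 +0.023465 = +0.023170

d=0.0232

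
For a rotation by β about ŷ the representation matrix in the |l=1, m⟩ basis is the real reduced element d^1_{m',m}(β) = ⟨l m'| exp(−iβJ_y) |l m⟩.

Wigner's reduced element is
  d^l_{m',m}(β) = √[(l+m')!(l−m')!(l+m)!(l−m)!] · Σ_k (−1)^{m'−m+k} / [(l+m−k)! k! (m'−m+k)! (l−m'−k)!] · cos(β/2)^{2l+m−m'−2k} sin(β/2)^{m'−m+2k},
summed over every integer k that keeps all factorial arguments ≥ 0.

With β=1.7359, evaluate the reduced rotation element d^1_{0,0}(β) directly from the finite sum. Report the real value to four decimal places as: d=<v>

d^1_{0,0}(β=1.7359) via Wigner's sum:
Half-angle: c=0.646392, s=0.763005. N=√(1·1·1·1)=1.000000
The bounds max(0,m−m')=0 and min(l+m,l−m')=1 give 2 terms
  k=0: (−1)^0·1.0000/(1)·0.6464^2·0.7630^0 = +0.417823
  k=1: (−1)^1·1.0000/(1)·0.6464^0·0.7630^2 = -0.582177
d^1_{0,0}(1.7359) = +0.417823 -0.582177 = -0.164355

d=-0.1644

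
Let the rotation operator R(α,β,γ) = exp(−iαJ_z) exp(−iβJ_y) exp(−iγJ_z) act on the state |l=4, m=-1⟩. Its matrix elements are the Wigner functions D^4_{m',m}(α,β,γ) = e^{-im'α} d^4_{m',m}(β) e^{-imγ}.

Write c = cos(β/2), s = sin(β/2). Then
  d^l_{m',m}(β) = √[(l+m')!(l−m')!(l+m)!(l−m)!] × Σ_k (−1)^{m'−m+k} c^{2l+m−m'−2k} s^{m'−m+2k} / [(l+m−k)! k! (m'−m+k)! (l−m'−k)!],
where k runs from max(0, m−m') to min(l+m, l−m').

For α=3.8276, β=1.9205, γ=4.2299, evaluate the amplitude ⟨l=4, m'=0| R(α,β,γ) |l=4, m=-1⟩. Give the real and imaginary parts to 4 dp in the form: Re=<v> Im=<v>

First d^4_{0,-1}(β=1.9205), then the phase factors e^{-i(0)α} and e^{-i(-1)γ}:
c=cos(1.9205/2)=0.573315, s=sin(1.9205/2)=0.819335; N=√[24·24·6·120]=643.987578
Admissible k: 0..3 (factorial args all ≥0)
  k=0: (−1)^1·643.9876/(144)·0.5733^7·0.8193^1 = -0.074599
  k=1: (−1)^2·643.9876/(24)·0.5733^5·0.8193^3 = +0.914151
  k=2: (−1)^3·643.9876/(24)·0.5733^3·0.8193^5 = -1.867041
  k=3: (−1)^4·643.9876/(144)·0.5733^1·0.8193^7 = +0.635534
d^4_{0,-1}(1.9205) = -0.074599 +0.914151 -1.867041 +0.635534 = -0.391955
Attach z-rotation phases: D = e^{-i(0)(3.8276)}·(-0.391955)·e^{-i(-1)(4.2299)} = +0.181861+0.347211i

Re=0.1819 Im=0.3472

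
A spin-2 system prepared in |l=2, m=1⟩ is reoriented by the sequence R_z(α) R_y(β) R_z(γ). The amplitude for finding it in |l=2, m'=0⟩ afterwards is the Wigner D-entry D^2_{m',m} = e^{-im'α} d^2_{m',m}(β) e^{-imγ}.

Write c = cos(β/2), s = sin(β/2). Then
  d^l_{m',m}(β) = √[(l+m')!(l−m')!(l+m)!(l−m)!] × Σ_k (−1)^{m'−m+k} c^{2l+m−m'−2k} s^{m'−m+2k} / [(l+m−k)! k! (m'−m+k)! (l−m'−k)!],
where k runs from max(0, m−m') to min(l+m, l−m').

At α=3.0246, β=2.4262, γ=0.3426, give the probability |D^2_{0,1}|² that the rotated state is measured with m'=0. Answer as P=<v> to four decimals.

P=0.3677

First d^2_{0,1}(β=2.4262), then the phase factors e^{-i(0)α} and e^{-i(1)γ}:
With c≡cos(β/2)=0.350117 and s≡sin(β/2)=0.936706, N=[2·2·6·1]^{1/2}=4.898979
Admissible k: 1..2 (factorial args all ≥0)
  k=1: (−1)^0·4.8990/(2)·0.3501^3·0.9367^1 = +0.098474
  k=2: (−1)^1·4.8990/(2)·0.3501^1·0.9367^3 = -0.704854
d^2_{0,1}(2.4262) = +0.098474 -0.704854 = -0.606380
|D^2_{0,1}|² = |d^2_{0,1}(β)|² = (-0.606380)² = 0.367697 (the z-rotation phases have unit modulus)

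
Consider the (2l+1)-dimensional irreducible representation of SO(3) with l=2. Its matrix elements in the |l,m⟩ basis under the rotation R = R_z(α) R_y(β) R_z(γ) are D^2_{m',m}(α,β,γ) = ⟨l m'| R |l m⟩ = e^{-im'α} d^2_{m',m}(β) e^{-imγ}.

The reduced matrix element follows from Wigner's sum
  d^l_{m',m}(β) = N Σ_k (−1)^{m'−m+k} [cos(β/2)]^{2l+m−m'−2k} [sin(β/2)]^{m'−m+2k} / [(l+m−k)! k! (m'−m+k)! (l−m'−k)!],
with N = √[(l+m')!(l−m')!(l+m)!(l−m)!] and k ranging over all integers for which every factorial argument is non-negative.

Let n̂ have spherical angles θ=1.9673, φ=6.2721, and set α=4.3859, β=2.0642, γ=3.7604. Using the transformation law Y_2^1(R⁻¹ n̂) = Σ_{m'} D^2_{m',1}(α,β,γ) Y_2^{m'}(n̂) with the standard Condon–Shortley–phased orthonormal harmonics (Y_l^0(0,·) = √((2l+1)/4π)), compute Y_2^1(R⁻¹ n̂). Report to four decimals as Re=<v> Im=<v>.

Need the full column D^2_{m',1} for m'=−2..2 at α=4.3859, β=2.0642, γ=3.7604.
cos(β/2)=0.513017, sin(β/2)=0.858378
d^2_{-2,1}: single k=3 term ⇒ +0.648930;  D = +0.191159-0.620136i
d^2_{-1,1}: k∈[2..3] ⇒ +0.581759 -0.542894 = +0.038865;  D = +0.031507+0.022756i
d^2_{0,1}: k∈[1..2] ⇒ +0.283890 -0.794774 = -0.510884;  D = +0.416151-0.296345i
d^2_{1,1}: k∈[0..1] ⇒ +0.069267 -0.581759 = -0.512491;  D = +0.147686+0.490751i
d^2_{2,1}: single k=0 term ⇒ -0.231795;  D = -0.231660-0.007919i
Y_2^{m'}(θ=1.9673,φ=6.2721) and Σ D·Y over m':
  (+0.1912-0.6201i)·(+0.3286+0.0073i)  (+0.0315+0.0228i)·(-0.2752-0.0031i)  (+0.4162-0.2963i)·(-0.1743+0.0000i)  (+0.1477+0.4908i)·(+0.2752-0.0031i)  (-0.2317-0.0079i)·(+0.3286-0.0073i)
Y_2^1(R⁻¹ n̂) = -0.047833-0.023401i

Re=-0.0478 Im=-0.0234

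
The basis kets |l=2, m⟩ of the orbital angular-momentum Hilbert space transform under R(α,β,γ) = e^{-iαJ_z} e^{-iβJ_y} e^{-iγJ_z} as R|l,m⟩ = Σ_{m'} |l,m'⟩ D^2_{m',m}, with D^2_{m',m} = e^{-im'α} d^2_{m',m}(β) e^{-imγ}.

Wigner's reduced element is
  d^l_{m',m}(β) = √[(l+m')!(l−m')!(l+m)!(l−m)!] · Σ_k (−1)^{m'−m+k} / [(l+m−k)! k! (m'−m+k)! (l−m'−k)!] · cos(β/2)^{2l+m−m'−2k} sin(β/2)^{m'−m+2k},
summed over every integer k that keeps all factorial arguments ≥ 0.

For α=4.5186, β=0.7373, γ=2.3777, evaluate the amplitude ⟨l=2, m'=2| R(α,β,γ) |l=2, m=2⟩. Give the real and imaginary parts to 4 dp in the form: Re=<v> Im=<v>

Split into d^2_{2,2}(β=0.7373) × two z-phases.
Half-angle: c=0.932815, s=0.360356. N=√(24·1·24·1)=24.000000
k∈{0} keeps every argument non-negative
  k=0: (−1)^0·24.0000/(24)·0.9328^4·0.3604^0 = +0.757149
d^2_{2,2}(0.7373) = +0.757149
D = (-0.925827-0.377947i)·(+0.757149)·(+0.042998+0.999075i) = +0.255757-0.712645i

Re=0.2558 Im=-0.7126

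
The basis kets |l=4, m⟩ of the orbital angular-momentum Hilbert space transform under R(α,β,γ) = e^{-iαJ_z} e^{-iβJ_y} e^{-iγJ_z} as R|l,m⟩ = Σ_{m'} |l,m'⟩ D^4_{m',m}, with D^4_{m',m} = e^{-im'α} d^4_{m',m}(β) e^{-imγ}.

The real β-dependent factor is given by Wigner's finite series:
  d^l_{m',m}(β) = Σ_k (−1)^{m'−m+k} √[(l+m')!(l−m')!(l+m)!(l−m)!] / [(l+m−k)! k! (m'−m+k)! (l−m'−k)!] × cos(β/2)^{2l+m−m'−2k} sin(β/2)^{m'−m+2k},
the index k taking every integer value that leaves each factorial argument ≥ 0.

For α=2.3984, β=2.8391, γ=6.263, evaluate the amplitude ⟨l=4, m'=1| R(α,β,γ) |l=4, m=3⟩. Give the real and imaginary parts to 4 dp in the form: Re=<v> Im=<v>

Split into d^4_{1,3}(β=2.8391) × two z-phases.
With c≡cos(β/2)=0.150670 and s≡sin(β/2)=0.988584, N=[120·6·5040·1]^{1/2}=1904.940944
Admissible k: 2..3 (factorial args all ≥0)
  k=2: (−1)^0·1904.9409/(240)·0.1507^6·0.9886^2 = +0.000091
  k=3: (−1)^1·1904.9409/(144)·0.1507^4·0.9886^4 = -0.006512
d^4_{1,3}(2.8391) = +0.000091 -0.006512 = -0.006421
Phases: e^{-i·(1)·2.3984}=-0.736312-0.676642i, e^{-i·(3)·6.263}=+0.998167+0.060519i ⇒ D=+0.004456+0.004623i

Re=0.0045 Im=0.0046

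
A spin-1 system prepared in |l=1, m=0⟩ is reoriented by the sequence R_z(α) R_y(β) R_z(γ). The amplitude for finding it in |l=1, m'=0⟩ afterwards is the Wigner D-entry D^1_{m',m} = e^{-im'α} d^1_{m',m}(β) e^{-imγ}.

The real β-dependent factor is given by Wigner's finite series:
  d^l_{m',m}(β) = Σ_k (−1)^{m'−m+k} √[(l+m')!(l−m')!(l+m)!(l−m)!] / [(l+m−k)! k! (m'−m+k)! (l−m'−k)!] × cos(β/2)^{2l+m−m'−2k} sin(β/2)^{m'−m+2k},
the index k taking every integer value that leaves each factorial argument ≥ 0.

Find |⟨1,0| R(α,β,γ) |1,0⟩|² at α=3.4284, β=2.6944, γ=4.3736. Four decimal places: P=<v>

First d^1_{0,0}(β=2.6944), then the phase factors e^{-i(0)α} and e^{-i(0)γ}:
With c≡cos(β/2)=0.221738 and s≡sin(β/2)=0.975106, N=[1·1·1·1]^{1/2}=1.000000
The bounds max(0,m−m')=0 and min(l+m,l−m')=1 give 2 terms
  k=0: (−1)^0·1.0000/(1)·0.2217^2·0.9751^0 = +0.049168
  k=1: (−1)^1·1.0000/(1)·0.2217^0·0.9751^2 = -0.950832
d^1_{0,0}(2.6944) = +0.049168 -0.950832 = -0.901665
|D^1_{0,0}|² = |d^1_{0,0}(β)|² = (-0.901665)² = 0.812999 (the z-rotation phases have unit modulus)

P=0.8130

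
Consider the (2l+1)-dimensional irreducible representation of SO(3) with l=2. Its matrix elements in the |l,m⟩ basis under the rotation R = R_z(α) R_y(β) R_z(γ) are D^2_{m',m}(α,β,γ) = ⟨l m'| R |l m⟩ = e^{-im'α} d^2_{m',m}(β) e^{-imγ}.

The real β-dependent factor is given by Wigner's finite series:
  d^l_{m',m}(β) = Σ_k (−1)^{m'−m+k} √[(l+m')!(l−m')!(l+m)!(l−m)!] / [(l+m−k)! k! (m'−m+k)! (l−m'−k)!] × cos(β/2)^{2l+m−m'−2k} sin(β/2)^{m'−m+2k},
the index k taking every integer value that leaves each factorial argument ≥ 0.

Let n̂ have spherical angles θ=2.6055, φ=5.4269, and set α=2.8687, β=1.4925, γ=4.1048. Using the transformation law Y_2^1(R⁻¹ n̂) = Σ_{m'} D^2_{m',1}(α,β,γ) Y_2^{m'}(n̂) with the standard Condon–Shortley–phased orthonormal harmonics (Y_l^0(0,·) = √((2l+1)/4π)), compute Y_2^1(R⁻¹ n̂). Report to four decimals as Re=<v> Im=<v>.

Need the full column D^2_{m',1} for m'=−2..2 at α=2.8687, β=1.4925, γ=4.1048.
cos(β/2)=0.734240, sin(β/2)=0.678890
d^2_{-2,1}: single k=3 term ⇒ +0.459480;  D = -0.028379+0.458603i
d^2_{-1,1}: k∈[2..3] ⇒ +0.745412 -0.212421 = +0.532990;  D = +0.175078-0.503415i
d^2_{0,1}: k∈[1..2] ⇒ +0.658247 -0.562746 = +0.095502;  D = -0.054521+0.078409i
d^2_{1,1}: k∈[0..1] ⇒ +0.290638 -0.745412 = -0.454774;  D = -0.350652+0.289591i
d^2_{2,1}: single k=0 term ⇒ -0.537457;  D = +0.491309-0.217888i
Y_2^{m'}(θ=2.6055,φ=5.4269) and Σ D·Y over m':
  (-0.0284+0.4586i)·(-0.0142+0.0998i)  (+0.1751-0.5034i)·(-0.2223-0.2563i)  (-0.0545+0.0784i)·(+0.3839+0.0000i)  (-0.3507+0.2896i)·(+0.2223-0.2563i)  (+0.4913-0.2179i)·(-0.0142-0.0998i)
Y_2^1(R⁻¹ n̂) = -0.266676+0.196099i

Re=-0.2667 Im=0.1961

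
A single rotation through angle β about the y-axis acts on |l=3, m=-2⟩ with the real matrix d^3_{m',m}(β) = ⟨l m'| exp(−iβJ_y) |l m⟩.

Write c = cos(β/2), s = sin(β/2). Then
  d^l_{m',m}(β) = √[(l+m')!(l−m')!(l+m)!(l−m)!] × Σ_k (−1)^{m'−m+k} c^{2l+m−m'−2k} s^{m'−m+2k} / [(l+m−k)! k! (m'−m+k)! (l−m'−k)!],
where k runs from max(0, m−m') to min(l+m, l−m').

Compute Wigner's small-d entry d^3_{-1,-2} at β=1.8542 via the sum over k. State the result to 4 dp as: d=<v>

d=0.5027

d^3_{-1,-2}(β=1.8542) via Wigner's sum:
Half-angle: c=0.600156, s=0.799883. N=√(2·24·1·120)=75.894664
k∈{0,1} keeps every argument non-negative
  k=0: (−1)^1·75.8947/(24)·0.6002^5·0.7999^1 = -0.196946
  k=1: (−1)^2·75.8947/(12)·0.6002^3·0.7999^3 = +0.699684
d^3_{-1,-2}(1.8542) = -0.196946 +0.699684 = +0.502738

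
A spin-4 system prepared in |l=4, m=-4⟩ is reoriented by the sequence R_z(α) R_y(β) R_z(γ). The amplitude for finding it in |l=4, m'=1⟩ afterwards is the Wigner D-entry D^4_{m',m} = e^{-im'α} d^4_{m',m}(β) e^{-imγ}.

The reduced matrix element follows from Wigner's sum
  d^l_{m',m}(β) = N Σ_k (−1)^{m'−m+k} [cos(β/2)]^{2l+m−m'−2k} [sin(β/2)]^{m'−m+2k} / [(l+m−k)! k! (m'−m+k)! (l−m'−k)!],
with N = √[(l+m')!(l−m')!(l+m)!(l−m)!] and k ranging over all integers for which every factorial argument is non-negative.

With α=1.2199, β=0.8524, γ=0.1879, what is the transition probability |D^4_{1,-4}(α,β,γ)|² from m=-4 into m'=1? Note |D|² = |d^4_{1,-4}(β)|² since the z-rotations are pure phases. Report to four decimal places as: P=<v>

P=0.0047

First d^4_{1,-4}(β=0.8524), then the phase factors e^{-i(1)α} and e^{-i(-4)γ}:
c=cos(0.8524/2)=0.910543, s=sin(0.8524/2)=0.413414; N=√[120·6·1·40320]=5387.986637
Admissible k: 0..0 (factorial args all ≥0)
  k=0: (−1)^5·5387.9866/(720)·0.9105^3·0.4134^5 = -0.068221
d^4_{1,-4}(0.8524) = -0.068221
|D^4_{1,-4}|² = |d^4_{1,-4}(β)|² = (-0.068221)² = 0.004654 (the z-rotation phases have unit modulus)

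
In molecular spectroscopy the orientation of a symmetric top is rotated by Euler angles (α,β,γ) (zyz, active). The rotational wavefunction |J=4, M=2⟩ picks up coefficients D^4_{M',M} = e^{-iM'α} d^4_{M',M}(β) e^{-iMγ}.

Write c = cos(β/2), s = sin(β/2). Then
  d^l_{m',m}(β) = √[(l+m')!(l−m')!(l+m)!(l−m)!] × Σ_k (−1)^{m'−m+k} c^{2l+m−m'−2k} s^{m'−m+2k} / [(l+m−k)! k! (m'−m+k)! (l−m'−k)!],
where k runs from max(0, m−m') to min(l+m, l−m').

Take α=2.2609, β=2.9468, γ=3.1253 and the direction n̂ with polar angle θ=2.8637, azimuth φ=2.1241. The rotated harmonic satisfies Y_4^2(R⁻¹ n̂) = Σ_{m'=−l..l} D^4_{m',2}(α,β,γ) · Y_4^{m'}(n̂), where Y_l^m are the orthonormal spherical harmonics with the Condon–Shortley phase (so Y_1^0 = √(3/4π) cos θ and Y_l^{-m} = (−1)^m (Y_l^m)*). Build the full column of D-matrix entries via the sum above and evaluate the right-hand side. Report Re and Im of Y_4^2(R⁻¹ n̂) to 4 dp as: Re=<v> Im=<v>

Need the full column D^4_{m',2} for m'=−4..4 at α=2.2609, β=2.9468, γ=3.1253.
cos(β/2)=0.097242, sin(β/2)=0.995261
d^4_{-4,2}: single k=6 term ⇒ +0.048631;  D = -0.045706+0.016611i
d^4_{-3,2}: k∈[5..6] ⇒ +0.010079 -0.351947 = -0.341868;  D = -0.294603-0.173445i
d^4_{-2,2}: k∈[4..6] ⇒ +0.001316 -0.110284 +0.962709 = +0.853740;  D = -0.134334-0.843106i
d^4_{-1,2}: k∈[3..5] ⇒ +0.000121 -0.019048 +0.399071 = +0.380144;  D = -0.251429+0.285119i
d^4_{0,2}: k∈[2..4] ⇒ +0.000008 -0.002220 +0.087187 = +0.084976;  D = +0.084931+0.002768i
d^4_{1,2}: k∈[1..3] ⇒ +0.000000 -0.000182 +0.012699 = +0.012517;  D = -0.007650-0.009908i
d^4_{2,2}: k∈[0..2] ⇒ +0.000000 -0.000010 +0.001316 = +0.001306;  D = -0.000289+0.001274i
d^4_{3,2}: k∈[0..1] ⇒ -0.000000 +0.000096 = +0.000096;  D = +0.000086-0.000043i
d^4_{4,2}: single k=0 term ⇒ +0.000004;  D = -0.000004-0.000002i
Y_4^{m'}(θ=2.8637,φ=2.1241) and Σ D·Y over m':
  (-0.0457+0.0166i)·(-0.0015-0.0020i)  (-0.2946-0.1734i)·(-0.0248+0.0022i)  (-0.1343-0.8431i)·(-0.0617+0.1232i)  (-0.2514+0.2851i)·(+0.2278+0.3688i)  (+0.0849+0.0028i)·(+0.5488+0.0000i)  (-0.0077-0.0099i)·(-0.2278+0.3688i)  (-0.0003+0.0013i)·(-0.0617-0.1232i)  (+0.0001-0.0000i)·(+0.0248+0.0022i)  (-0.0000-0.0000i)·(-0.0015+0.0020i)
Y_4^2(R⁻¹ n̂) = +0.009705+0.012300i

Re=0.0097 Im=0.0123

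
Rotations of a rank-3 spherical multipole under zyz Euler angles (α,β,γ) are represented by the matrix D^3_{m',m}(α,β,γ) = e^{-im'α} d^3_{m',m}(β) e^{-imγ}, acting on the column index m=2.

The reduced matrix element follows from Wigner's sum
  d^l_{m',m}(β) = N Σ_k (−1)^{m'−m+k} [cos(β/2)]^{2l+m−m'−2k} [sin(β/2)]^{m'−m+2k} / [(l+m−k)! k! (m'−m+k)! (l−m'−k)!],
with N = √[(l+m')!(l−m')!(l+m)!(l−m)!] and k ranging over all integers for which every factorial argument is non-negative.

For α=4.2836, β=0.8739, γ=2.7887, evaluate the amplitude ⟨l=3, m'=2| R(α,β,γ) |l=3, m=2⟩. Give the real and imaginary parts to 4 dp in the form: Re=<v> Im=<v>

Re=0.0004 Im=0.0502

First d^3_{2,2}(β=0.8739), then the phase factors e^{-i(2)α} and e^{-i(2)γ}:
Half-angle: c=0.906047, s=0.423178. N=√(120·1·120·1)=120.000000
k∈{0,1} keeps every argument non-negative
  k=0: (−1)^0·120.0000/(120)·0.9060^6·0.4232^0 = +0.553227
  k=1: (−1)^1·120.0000/(24)·0.9060^4·0.4232^2 = -0.603418
d^3_{2,2}(0.8739) = +0.553227 -0.603418 = -0.050191
Phases: e^{-i·(2)·4.2836}=-0.654271-0.756260i, e^{-i·(2)·2.7887}=+0.761102+0.648632i ⇒ D=+0.000373+0.050190i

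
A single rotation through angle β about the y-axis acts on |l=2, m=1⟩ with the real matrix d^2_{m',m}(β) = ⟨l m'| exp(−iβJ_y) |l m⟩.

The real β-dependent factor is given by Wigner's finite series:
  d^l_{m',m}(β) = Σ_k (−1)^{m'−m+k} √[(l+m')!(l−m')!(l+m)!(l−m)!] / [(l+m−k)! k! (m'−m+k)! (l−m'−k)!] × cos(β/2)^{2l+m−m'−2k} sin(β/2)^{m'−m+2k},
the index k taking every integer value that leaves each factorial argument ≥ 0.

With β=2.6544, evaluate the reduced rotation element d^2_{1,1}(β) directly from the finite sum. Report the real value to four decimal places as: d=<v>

d^2_{1,1}(β=2.6544) via Wigner's sum:
c=cos(2.6544/2)=0.241194, s=sin(2.6544/2)=0.970477; N=√[6·1·6·1]=6.000000
k: max(0,(1)−(1))=0 … min(2+(1),2−(1))=1
  k=0: (−1)^0·6.0000/(6)·0.2412^4·0.9705^0 = +0.003384
  k=1: (−1)^1·6.0000/(2)·0.2412^2·0.9705^2 = -0.164371
d^2_{1,1}(2.6544) = +0.003384 -0.164371 = -0.160987

d=-0.1610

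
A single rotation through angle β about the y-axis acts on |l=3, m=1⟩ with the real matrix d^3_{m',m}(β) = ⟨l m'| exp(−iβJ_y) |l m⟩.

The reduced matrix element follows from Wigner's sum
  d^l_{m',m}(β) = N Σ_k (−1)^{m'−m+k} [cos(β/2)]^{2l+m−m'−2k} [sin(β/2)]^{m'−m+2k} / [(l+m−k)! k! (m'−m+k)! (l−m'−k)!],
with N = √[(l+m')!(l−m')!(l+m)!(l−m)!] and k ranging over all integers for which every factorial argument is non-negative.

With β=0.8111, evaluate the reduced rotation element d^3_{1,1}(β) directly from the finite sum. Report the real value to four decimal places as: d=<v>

d=-0.1630

d^3_{1,1}(β=0.8111) via Wigner's sum:
c=cos(0.8111/2)=0.918886, s=sin(0.8111/2)=0.394524; N=√[24·2·24·2]=48.000000
k: max(0,(1)−(1))=0 … min(3+(1),3−(1))=2
  k=0: (−1)^0·48.0000/(48)·0.9189^6·0.3945^0 = +0.601961
  k=1: (−1)^1·48.0000/(6)·0.9189^4·0.3945^2 = -0.887734
  k=2: (−1)^2·48.0000/(8)·0.9189^2·0.3945^4 = +0.122735
d^3_{1,1}(0.8111) = +0.601961 -0.887734 +0.122735 = -0.163038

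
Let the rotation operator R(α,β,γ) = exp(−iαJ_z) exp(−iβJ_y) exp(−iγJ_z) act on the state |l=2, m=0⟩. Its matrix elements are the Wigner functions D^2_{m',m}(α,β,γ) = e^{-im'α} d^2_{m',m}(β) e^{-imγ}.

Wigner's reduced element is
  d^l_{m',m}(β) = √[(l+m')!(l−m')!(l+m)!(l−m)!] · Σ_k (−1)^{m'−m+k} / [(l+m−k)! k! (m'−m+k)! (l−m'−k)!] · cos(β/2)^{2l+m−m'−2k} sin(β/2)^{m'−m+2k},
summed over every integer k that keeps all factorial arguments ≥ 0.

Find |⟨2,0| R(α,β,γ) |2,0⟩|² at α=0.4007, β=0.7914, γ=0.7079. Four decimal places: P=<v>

P=0.0581

Split into d^2_{0,0}(β=0.7914) × two z-phases.
c=cos(0.7914/2)=0.922727, s=sin(0.7914/2)=0.385454; N=√[2·2·2·2]=4.000000
k∈{0,1,2} keeps every argument non-negative
  k=0: (−1)^0·4.0000/(4)·0.9227^4·0.3855^0 = +0.724925
  k=1: (−1)^1·4.0000/(1)·0.9227^2·0.3855^2 = -0.506002
  k=2: (−1)^2·4.0000/(4)·0.9227^0·0.3855^4 = +0.022075
d^2_{0,0}(0.7914) = +0.724925 -0.506002 +0.022075 = +0.240997
|D^2_{0,0}|² = |d^2_{0,0}(β)|² = (+0.240997)² = 0.058080 (the z-rotation phases have unit modulus)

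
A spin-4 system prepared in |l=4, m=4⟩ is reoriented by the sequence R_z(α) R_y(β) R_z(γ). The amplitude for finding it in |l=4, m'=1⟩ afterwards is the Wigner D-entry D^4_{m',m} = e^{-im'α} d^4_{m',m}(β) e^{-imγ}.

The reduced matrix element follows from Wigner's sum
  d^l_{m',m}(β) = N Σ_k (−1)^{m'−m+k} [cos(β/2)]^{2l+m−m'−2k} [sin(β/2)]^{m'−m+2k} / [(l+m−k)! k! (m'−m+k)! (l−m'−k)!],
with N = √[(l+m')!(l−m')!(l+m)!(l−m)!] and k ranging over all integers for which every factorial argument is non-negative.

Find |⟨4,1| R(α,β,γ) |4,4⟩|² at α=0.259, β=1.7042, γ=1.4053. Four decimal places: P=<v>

First d^4_{1,4}(β=1.7042), then the phase factors e^{-i(1)α} and e^{-i(4)γ}:
With c≡cos(β/2)=0.658404 and s≡sin(β/2)=0.752665, N=[120·6·40320·1]^{1/2}=5387.986637
The bounds max(0,m−m')=3 and min(l+m,l−m')=3 give 1 term
  k=3: (−1)^0·5387.9866/(720)·0.6584^5·0.7527^3 = +0.394785
d^4_{1,4}(1.7042) = +0.394785
|D^4_{1,4}|² = |d^4_{1,4}(β)|² = (+0.394785)² = 0.155855 (the z-rotation phases have unit modulus)

P=0.1559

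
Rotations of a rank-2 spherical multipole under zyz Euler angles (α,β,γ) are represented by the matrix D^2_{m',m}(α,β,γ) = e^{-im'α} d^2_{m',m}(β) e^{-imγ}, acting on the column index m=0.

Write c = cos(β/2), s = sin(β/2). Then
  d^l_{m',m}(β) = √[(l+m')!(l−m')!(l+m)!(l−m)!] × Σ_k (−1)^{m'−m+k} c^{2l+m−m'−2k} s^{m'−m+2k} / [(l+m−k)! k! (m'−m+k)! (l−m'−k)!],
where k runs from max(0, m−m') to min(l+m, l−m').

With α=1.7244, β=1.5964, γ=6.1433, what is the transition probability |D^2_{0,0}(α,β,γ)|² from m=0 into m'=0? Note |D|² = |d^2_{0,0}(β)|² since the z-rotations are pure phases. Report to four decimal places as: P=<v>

P=0.2490

First d^2_{0,0}(β=1.5964), then the phase factors e^{-i(0)α} and e^{-i(0)γ}:
c=cos(1.5964/2)=0.697997, s=sin(1.5964/2)=0.716101; N=√[2·2·2·2]=4.000000
k∈{0,1,2} keeps every argument non-negative
  k=0: (−1)^0·4.0000/(4)·0.6980^4·0.7161^0 = +0.237363
  k=1: (−1)^1·4.0000/(1)·0.6980^2·0.7161^2 = -0.999345
  k=2: (−1)^2·4.0000/(4)·0.6980^0·0.7161^4 = +0.262964
d^2_{0,0}(1.5964) = +0.237363 -0.999345 +0.262964 = -0.499017
|D^2_{0,0}|² = |d^2_{0,0}(β)|² = (-0.499017)² = 0.249018 (the z-rotation phases have unit modulus)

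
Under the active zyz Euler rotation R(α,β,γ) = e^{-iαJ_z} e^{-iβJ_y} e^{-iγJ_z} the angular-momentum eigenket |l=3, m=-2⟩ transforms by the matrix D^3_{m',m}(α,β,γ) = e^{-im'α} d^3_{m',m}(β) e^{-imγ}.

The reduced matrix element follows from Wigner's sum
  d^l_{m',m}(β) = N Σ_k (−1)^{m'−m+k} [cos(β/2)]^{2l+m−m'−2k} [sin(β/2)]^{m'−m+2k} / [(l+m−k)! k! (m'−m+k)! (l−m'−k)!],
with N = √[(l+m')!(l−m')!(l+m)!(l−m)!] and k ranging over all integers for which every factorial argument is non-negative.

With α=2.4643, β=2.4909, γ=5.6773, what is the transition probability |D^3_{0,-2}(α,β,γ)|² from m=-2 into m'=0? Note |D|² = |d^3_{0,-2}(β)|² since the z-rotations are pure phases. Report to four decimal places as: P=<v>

D^3_{0,-2}(2.4643,2.4909,5.6773) = e^{-i·0·2.4643}·d^3_{0,-2}(2.4909)·e^{-i·-2·5.6773}. Compute d first:
Half-angle: c=0.319637, s=0.947540. N=√(6·6·1·120)=65.726707
Admissible k: 0..1 (factorial args all ≥0)
  k=0: (−1)^2·65.7267/(12)·0.3196^4·0.9475^2 = +0.051331
  k=1: (−1)^3·65.7267/(12)·0.3196^2·0.9475^4 = -0.451092
d^3_{0,-2}(2.4909) = +0.051331 -0.451092 = -0.399760
|D^3_{0,-2}|² = |d^3_{0,-2}(β)|² = (-0.399760)² = 0.159808 (the z-rotation phases have unit modulus)

P=0.1598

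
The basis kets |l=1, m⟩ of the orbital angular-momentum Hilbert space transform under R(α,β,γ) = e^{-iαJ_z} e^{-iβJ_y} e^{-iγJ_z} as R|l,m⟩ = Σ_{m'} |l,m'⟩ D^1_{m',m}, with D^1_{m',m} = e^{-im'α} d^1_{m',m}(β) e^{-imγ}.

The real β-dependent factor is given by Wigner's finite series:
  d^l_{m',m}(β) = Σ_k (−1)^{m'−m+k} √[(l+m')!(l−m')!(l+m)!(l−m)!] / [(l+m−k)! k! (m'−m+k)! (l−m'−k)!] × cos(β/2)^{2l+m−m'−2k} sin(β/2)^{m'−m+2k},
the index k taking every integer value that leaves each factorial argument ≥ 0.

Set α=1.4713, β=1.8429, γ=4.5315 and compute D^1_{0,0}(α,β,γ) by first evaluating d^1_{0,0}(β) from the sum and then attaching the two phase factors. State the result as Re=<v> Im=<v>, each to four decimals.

First d^1_{0,0}(β=1.8429), then the phase factors e^{-i(0)α} and e^{-i(0)γ}:
c=cos(1.8429/2)=0.604666, s=sin(1.8429/2)=0.796479; N=√[1·1·1·1]=1.000000
The bounds max(0,m−m')=0 and min(l+m,l−m')=1 give 2 terms
  k=0: (−1)^0·1.0000/(1)·0.6047^2·0.7965^0 = +0.365621
  k=1: (−1)^1·1.0000/(1)·0.6047^0·0.7965^2 = -0.634379
d^1_{0,0}(1.8429) = +0.365621 -0.634379 = -0.268758
Phases: e^{-i·(0)·1.4713}=+1.000000+0.000000i, e^{-i·(0)·4.5315}=+1.000000+0.000000i ⇒ D=-0.268758+0.000000i

Re=-0.2688 Im=0.0000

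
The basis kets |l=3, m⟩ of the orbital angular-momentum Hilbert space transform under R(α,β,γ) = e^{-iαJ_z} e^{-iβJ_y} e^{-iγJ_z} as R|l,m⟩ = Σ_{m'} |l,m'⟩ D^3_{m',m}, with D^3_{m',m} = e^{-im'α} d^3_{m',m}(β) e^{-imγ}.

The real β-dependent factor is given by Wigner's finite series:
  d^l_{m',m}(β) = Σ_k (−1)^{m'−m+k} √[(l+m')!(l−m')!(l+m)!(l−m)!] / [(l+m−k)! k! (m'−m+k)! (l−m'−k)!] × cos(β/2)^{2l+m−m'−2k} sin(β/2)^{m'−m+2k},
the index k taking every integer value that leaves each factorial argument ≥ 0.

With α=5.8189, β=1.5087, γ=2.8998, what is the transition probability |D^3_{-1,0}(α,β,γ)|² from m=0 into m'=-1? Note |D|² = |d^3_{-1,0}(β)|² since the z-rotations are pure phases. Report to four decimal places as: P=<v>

P=0.1797

D^3_{-1,0}(5.8189,1.5087,2.8998) = e^{-i·-1·5.8189}·d^3_{-1,0}(1.5087)·e^{-i·0·2.8998}. Compute d first:
c=cos(1.5087/2)=0.728717, s=sin(1.5087/2)=0.684815; N=√[2·24·6·6]=41.569219
k: max(0,(0)−(-1))=1 … min(3+(0),3−(-1))=3
  k=1: (−1)^0·41.5692/(12)·0.7287^5·0.6848^1 = +0.487481
  k=2: (−1)^1·41.5692/(4)·0.7287^3·0.6848^3 = -1.291541
  k=3: (−1)^2·41.5692/(12)·0.7287^1·0.6848^5 = +0.380204
d^3_{-1,0}(1.5087) = +0.487481 -1.291541 +0.380204 = -0.423857
|D^3_{-1,0}|² = |d^3_{-1,0}(β)|² = (-0.423857)² = 0.179654 (the z-rotation phases have unit modulus)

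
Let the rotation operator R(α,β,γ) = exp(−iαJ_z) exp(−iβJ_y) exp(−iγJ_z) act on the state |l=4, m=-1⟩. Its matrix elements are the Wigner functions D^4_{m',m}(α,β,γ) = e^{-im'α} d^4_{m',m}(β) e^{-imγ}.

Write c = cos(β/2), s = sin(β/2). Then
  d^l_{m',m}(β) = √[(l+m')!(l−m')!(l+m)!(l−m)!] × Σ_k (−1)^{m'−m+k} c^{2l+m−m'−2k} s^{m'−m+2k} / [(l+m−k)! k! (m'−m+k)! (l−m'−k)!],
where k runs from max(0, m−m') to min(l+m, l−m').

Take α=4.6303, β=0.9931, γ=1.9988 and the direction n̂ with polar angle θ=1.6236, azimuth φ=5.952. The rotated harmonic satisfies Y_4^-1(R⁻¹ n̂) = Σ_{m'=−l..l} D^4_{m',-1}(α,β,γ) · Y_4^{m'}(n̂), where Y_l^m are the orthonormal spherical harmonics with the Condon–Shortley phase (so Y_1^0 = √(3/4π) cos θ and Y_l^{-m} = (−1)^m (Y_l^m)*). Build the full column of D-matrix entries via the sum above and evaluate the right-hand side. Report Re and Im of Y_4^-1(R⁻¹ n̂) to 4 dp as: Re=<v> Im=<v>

Re=-0.1881 Im=-0.1316

Need the full column D^4_{m',-1} for m'=−4..4 at α=4.6303, β=0.9931, γ=1.9988.
cos(β/2)=0.879231, sin(β/2)=0.476395
d^4_{-4,-1}: single k=3 term ⇒ +0.425120;  D = -0.042292+0.423011i
d^4_{-3,-1}: k∈[2..3] ⇒ +0.832192 -0.407193 = +0.424999;  D = -0.418000-0.076813i
d^4_{-2,-1}: k∈[1..3] ⇒ +0.820967 -1.205102 +0.235863 = -0.148272;  D = -0.038666+0.143141i
d^4_{-1,-1}: k∈[0..3] ⇒ +0.357129 -1.572696 +0.923428 -0.090367 = -0.382506;  D = -0.359849-0.129691i
d^4_{0,-1}: k∈[0..3] ⇒ -0.865375 +1.524347 -0.447519 +0.021897 = +0.233349;  D = -0.096853+0.212300i
d^4_{1,-1}: k∈[0..3] ⇒ +1.048464 -0.923428 +0.135550 -0.002653 = +0.257934;  D = -0.225099-0.125938i
d^4_{2,-1}: k∈[0..2] ⇒ -0.803401 +0.353795 -0.020774 = -0.470380;  D = -0.262553+0.390286i
d^4_{3,-1}: k∈[0..1] ⇒ +0.407193 -0.071727 = +0.335467;  D = +0.262054+0.209441i
d^4_{4,-1}: single k=0 term ⇒ -0.124807;  D = +0.085652-0.090777i
Y_4^{m'}(θ=1.6236,φ=5.952) and Σ D·Y over m':
  (-0.0423+0.4230i)·(+0.1072+0.4268i)  (-0.4180-0.0768i)·(-0.0359-0.0551i)  (-0.0387+0.1431i)·(-0.2579-0.2012i)  (-0.3598-0.1297i)·(+0.0703+0.0242i)  (-0.0969+0.2123i)·(+0.3085+0.0000i)  (-0.2251-0.1259i)·(-0.0703+0.0242i)  (-0.2626+0.3903i)·(-0.2579+0.2012i)  (+0.2621+0.2094i)·(+0.0359-0.0551i)  (+0.0857-0.0908i)·(+0.1072-0.4268i)
Y_4^-1(R⁻¹ n̂) = -0.188120-0.131635i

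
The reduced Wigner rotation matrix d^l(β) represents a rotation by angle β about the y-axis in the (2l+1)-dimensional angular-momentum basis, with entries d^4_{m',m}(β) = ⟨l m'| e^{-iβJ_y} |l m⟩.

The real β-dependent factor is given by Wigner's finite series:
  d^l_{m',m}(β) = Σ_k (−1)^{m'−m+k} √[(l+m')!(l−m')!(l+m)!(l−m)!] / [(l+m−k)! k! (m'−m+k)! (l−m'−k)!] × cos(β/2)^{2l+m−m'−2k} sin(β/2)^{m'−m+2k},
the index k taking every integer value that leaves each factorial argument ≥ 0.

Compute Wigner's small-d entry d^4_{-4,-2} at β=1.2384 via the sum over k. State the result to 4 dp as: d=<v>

d=0.5198

d^4_{-4,-2}(β=1.2384) via Wigner's sum:
c=cos(1.2384/2)=0.814343, s=sin(1.2384/2)=0.580384; N=√[1·40320·2·720]=7619.763776
k∈{2} keeps every argument non-negative
  k=2: (−1)^0·7619.7638/(1440)·0.8143^6·0.5804^2 = +0.519821
d^4_{-4,-2}(1.2384) = +0.519821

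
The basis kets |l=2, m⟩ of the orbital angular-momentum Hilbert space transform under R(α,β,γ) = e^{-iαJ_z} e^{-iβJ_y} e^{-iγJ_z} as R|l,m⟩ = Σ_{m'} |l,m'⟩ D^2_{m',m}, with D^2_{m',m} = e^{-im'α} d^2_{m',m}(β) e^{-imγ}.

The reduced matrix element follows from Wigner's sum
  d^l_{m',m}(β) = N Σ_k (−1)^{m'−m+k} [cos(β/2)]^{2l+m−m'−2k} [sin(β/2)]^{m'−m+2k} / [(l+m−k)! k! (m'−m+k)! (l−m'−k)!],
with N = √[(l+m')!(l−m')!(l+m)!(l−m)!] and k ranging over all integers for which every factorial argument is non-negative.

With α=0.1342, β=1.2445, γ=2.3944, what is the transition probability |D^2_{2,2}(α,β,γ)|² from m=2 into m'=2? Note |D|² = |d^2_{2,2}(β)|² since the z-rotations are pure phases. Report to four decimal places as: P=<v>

Split into d^2_{2,2}(β=1.2445) × two z-phases.
Half-angle: c=0.812569, s=0.582865. N=√(24·1·24·1)=24.000000
k: max(0,(2)−(2))=0 … min(2+(2),2−(2))=0
  k=0: (−1)^0·24.0000/(24)·0.8126^4·0.5829^0 = +0.435954
d^2_{2,2}(1.2445) = +0.435954
|D^2_{2,2}|² = |d^2_{2,2}(β)|² = (+0.435954)² = 0.190056 (the z-rotation phases have unit modulus)

P=0.1901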